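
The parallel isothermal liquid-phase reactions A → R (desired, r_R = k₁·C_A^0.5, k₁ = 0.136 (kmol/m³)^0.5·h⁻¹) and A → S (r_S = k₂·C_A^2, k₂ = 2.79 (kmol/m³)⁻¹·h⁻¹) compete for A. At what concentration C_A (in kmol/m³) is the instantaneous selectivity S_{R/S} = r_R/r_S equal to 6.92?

S_{R/S} = (k₁/k₂)·C_A^-1.5 ⇒ C_A = (S·k₂/k₁)^(1/(-1.5)).
= (6.92×2.79/0.136)^(-0.6667) = (142.0)^(-0.6667) = 0.0367 kmol/m³.

0.0367 kmol/m³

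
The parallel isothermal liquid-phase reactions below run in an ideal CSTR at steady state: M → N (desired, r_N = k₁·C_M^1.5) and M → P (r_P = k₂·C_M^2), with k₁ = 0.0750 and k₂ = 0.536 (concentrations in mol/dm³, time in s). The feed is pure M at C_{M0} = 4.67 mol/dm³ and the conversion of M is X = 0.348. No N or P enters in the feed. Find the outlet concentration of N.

Exit C_M = C_{M0}(1−X) = 4.67×0.652 = 3.045 mol/dm³.
A CSTR operates uniformly at the exit composition, giving r_N = 0.3985 and r_P = 4.969 (each k·C_M^n at C_M = 3.045).
Fraction of consumed M going to N: r_N/(r_N+r_P) = 0.07424.
C_N = 0.07424·C_{M0}·X = 0.07424×4.67×0.348 = 0.121 mol/dm³.

0.121 mol/dm³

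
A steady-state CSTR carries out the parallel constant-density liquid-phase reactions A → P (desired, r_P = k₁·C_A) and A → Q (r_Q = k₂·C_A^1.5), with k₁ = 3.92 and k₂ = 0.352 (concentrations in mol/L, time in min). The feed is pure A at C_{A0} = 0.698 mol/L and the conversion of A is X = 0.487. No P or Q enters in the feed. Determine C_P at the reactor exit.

Exit C_A = C_{A0}(1−X) = 0.698×0.513 = 0.3581 mol/L.
In a CSTR the entire volume is at exit conditions, so r_P = 3.92×0.3581 = 1.404 and r_Q = 0.352×0.3581^1.5 = 0.07542.
Fraction of consumed A going to P: r_P/(r_P+r_Q) = 0.9490.
C_P = 0.9490·C_{A0}·X = 0.9490×0.698×0.487 = 0.323 mol/L.

0.323 mol/L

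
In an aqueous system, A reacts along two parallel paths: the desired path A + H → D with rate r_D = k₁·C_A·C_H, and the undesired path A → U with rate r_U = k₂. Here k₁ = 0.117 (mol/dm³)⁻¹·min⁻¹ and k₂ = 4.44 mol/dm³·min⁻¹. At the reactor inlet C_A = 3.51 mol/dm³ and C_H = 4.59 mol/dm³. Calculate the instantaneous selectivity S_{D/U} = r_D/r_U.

S_{D/U} = r_D/r_U = (k₁·C_A·C_H)/(k₂) = (k₁/k₂)·C_A·C_H.
= (0.117×3.510×4.590) / (4.44) = 1.885/4.440 = 0.425.
Since the desired path is higher order in A, keeping C_A high (PFR or concentrated feed) favours D.

0.425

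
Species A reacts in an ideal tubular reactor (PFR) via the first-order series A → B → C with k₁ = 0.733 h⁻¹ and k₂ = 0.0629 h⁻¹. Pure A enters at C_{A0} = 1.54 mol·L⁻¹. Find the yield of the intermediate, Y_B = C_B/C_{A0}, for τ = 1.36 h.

0.601

The intermediate concentration in a first-order A→B→C sequence is C_B = k₁C_{A0}(e^(−k₁τ) − e^(−k₂τ))/(k₂−k₁).
e^(−k₁τ) = e^(−0.733×1.36) = e^(−0.9969) = 0.3690; e^(−k₂τ) = e^(−0.08554) = 0.9180.
C_B = 0.733×1.54/(0.0629−0.733) × (0.3690−0.9180) = (-1.685)×(-0.5490) = 0.9248 mol·L⁻¹.
Y_B = C_B/C_{A0} = 0.9248/1.54 = 0.601.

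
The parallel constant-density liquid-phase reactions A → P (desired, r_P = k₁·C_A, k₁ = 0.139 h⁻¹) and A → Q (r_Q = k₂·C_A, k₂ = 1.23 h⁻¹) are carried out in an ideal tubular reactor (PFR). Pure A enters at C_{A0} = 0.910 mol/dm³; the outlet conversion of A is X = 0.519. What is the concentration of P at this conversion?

C_A = C_{A0}(1−X) = 0.4377 mol/dm³.
Both paths are first order in A, so the instantaneous fraction to P is constant: dC_P/d(−C_A) = k₁/(k₁+k₂) = 0.1015.
C_P = 0.1015·(C_{A0}−C_A) = 0.1015×0.4723 = 0.0480 mol/dm³.

0.0480 mol/dm³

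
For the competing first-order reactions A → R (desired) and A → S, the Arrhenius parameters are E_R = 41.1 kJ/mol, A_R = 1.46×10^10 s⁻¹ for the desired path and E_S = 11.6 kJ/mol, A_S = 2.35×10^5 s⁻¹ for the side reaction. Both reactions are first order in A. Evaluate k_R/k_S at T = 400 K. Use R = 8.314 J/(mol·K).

8.73

With equal orders, S_{R/S} = k_R/k_S = (A_R/A_S)·exp[(E_S−E_R)/(RT)].
(E_S−E_R)/(RT) = (11.6−41.1)×10³/(8.314×400) = -29500/3326 = -8.871.
k_R/k_S = (1.46×10^10/2.35×10^5)·exp(-8.871) = 62128 × 1.405×10^-4 = 8.73.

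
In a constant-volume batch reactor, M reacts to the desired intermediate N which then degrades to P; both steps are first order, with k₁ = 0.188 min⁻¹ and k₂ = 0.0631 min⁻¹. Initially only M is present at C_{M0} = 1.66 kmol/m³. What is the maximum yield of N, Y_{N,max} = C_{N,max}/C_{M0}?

0.576

For a first-order series the maximum intermediate yield is C_{N,max}/C_{M0} = (k₁/k₂)^[k₂/(k₂−k₁)].
= (0.188/0.0631)^(0.0631/(0.0631−0.188)) = (2.979)^(-0.5052) = 0.5761.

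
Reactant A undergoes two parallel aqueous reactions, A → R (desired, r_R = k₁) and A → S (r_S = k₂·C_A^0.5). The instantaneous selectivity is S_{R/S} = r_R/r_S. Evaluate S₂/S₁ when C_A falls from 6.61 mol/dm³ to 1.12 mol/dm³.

S_{R/S} = (k₁/k₂)·C_A^-0.5, so S₂/S₁ = (C_{A,2}/C_{A,1})^-0.5.
= (1.12/6.61)^(-0.5) = (0.1694)^(-0.5) = 2.43.

2.43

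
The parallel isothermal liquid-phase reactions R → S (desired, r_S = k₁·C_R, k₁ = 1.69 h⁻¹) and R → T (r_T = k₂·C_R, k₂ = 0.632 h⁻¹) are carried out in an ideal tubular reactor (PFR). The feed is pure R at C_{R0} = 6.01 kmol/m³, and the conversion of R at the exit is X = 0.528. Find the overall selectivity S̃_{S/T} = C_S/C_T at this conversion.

C_R = C_{R0}(1−X) = 2.837 kmol/m³.
Both paths are first order in R, so the instantaneous fraction to S is constant: dC_S/d(−C_R) = k₁/(k₁+k₂) = 0.7278.
C_S = 0.7278·(C_{R0}−C_R) = 0.7278×3.173 = 2.31 kmol/m³.
C_T = (C_{R0}−C_R)−C_S = 0.8637 kmol/m³; S̃_{S/T} = 2.310/0.8637 = 2.67.

2.67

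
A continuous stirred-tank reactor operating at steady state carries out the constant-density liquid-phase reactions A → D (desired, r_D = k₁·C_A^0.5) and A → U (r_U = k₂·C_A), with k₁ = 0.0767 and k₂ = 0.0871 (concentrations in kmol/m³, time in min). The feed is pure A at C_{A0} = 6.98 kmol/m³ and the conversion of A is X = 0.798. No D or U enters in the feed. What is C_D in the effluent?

Exit C_A = C_{A0}(1−X) = 6.98×0.202 = 1.410 kmol/m³.
In a CSTR the entire volume is at exit conditions, so r_D = 0.0767×1.410^0.5 = 0.09107 and r_U = 0.0871×1.410 = 0.1228.
Fraction of consumed A going to D: r_D/(r_D+r_U) = 0.4258.
C_D = 0.4258·C_{A0}·X = 0.4258×6.98×0.798 = 2.37 kmol/m³.

2.37 kmol/m³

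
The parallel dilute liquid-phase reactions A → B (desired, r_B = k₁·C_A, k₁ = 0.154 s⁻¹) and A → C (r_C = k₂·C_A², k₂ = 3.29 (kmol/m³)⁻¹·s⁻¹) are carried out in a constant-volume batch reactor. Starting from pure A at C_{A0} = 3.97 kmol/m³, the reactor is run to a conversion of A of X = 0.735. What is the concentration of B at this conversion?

0.0607 kmol/m³

C_A = C_{A0}(1−X) = 1.052 kmol/m³.
Along a PFR/batch, dC_B/dC_A = −r_B/(r_B+r_C) = −k₁/(k₁+k₂·C_A).
Integrating from C_{A0} to C_A: C_B = (0.154/3.29)·ln[(0.154+3.29·3.97)/(0.154+3.29·1.05)] = 0.04681·ln(13.22/3.615) = 0.06067 kmol/m³.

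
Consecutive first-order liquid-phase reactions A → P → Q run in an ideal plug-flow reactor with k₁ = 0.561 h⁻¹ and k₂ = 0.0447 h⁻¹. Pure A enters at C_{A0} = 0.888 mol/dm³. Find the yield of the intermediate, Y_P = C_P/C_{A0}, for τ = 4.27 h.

0.799

The intermediate concentration in a first-order A→B→C sequence is C_P = k₁C_{A0}(e^(−k₁τ) − e^(−k₂τ))/(k₂−k₁).
e^(−k₁τ) = e^(−0.561×4.27) = e^(−2.395) = 0.09113; e^(−k₂τ) = e^(−0.1909) = 0.8262.
C_P = 0.561×0.888/(0.0447−0.561) × (0.09113−0.8262) = (-0.9649)×(-0.7351) = 0.7093 mol/dm³.
Y_P = C_P/C_{A0} = 0.7093/0.888 = 0.799.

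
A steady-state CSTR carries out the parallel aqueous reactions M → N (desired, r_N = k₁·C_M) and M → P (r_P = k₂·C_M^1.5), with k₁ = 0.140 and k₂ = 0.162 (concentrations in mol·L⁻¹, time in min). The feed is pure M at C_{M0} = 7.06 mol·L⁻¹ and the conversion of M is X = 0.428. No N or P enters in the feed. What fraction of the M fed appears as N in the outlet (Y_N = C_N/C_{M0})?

Exit C_M = C_{M0}(1−X) = 7.06×0.572 = 4.038 mol·L⁻¹.
In a CSTR the entire volume is at exit conditions, so r_N = 0.140×4.038 = 0.5654 and r_P = 0.162×4.038^1.5 = 1.315.
Fraction of consumed M going to N: r_N/(r_N+r_P) = 0.3007.
C_N = 0.3007·C_{M0}·X = 0.3007×7.06×0.428 = 0.909 mol·L⁻¹; Y_N = C_N/C_{M0} = 0.129.

0.129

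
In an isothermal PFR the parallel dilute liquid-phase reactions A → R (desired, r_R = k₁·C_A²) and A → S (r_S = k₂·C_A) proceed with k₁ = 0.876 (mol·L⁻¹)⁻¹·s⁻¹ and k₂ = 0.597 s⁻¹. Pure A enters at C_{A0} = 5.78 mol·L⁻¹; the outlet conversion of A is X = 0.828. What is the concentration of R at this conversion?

3.87 mol·L⁻¹

C_A = C_{A0}(1−X) = 0.9942 mol·L⁻¹.
Along a PFR/batch, dC_S/dC_A = −r_S/(r_R+r_S) = −k₂/(k₂+k₁·C_A).
Integrating from C_{A0} to C_A: C_S = (0.597/0.876)·ln[(0.597+0.876·5.78)/(0.597+0.876·0.994)] = 0.6815·ln(5.660/1.468) = 0.9198 mol·L⁻¹.
Then C_R = (C_{A0}−C_A) − C_S = 4.786 − 0.9198 = 3.866 mol·L⁻¹.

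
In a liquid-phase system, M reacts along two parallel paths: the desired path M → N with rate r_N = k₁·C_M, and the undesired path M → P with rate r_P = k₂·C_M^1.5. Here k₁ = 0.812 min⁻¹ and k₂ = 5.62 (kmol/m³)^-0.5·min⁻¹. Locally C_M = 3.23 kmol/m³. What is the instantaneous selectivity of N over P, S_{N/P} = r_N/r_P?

S_{N/P} = r_N/r_P = (k₁·C_M)/(k₂·C_M^1.5) = (k₁/k₂)·C_M^-0.5.
= (0.812×3.230) / (5.62×3.230^1.5) = 2.623/32.62 = 0.0804.

0.0804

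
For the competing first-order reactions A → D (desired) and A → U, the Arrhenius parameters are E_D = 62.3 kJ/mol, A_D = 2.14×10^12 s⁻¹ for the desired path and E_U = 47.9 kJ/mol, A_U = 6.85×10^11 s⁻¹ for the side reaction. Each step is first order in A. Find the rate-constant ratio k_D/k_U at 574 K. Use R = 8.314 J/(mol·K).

0.153

Since both paths have the same order in A, the concentration cancels and S_{D/U} = k_D/k_U = (A_D/A_U)·exp[(E_U−E_D)/(RT)].
(E_U−E_D)/(RT) = (47.9−62.3)×10³/(8.314×574) = -14400/4772 = -3.017.
k_D/k_U = (2.14×10^12/6.85×10^11)·exp(-3.017) = 3.124 × 0.04893 = 0.153.
Since E_D > E_U, raising the temperature improves selectivity toward D.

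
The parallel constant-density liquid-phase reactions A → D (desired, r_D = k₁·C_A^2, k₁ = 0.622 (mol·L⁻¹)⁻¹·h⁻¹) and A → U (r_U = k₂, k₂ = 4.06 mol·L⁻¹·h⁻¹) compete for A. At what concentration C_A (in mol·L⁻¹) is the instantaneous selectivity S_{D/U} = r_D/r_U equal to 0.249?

S_{D/U} = (k₁/k₂)·C_A^2 ⇒ C_A = (S·k₂/k₁)^(0.5).
= (0.249×4.06/0.622)^(0.5) = (1.625)^(0.5) = 1.27 mol·L⁻¹.

1.27 mol·L⁻¹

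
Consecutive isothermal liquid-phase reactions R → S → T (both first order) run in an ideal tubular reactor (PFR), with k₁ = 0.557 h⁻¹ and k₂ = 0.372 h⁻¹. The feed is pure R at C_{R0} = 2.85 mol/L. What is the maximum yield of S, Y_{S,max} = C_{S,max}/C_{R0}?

For a first-order series the maximum intermediate yield is C_{S,max}/C_{R0} = (k₁/k₂)^[k₂/(k₂−k₁)].
= (0.557/0.372)^(0.372/(0.372−0.557)) = (1.497)^(-2.011) = 0.4441.

0.444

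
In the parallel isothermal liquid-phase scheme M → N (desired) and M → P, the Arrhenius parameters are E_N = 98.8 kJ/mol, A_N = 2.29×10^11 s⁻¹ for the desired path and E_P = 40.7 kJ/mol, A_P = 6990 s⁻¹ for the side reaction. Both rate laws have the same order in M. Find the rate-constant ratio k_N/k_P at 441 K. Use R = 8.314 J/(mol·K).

4.30

With equal orders, S_{N/P} = k_N/k_P = (A_N/A_P)·exp[(E_P−E_N)/(RT)].
(E_P−E_N)/(RT) = (40.7−98.8)×10³/(8.314×441) = -58100/3666 = -15.85.
k_N/k_P = (2.29×10^11/6990)·exp(-15.85) = 3.276×10^7 × 1.312×10^-7 = 4.30.
Since E_N > E_P, raising the temperature improves selectivity toward N.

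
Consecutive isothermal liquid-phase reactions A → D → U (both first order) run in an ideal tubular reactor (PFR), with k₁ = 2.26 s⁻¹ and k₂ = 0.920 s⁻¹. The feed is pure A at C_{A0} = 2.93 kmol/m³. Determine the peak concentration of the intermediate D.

For a first-order series the maximum intermediate yield is C_{D,max}/C_{A0} = (k₁/k₂)^[k₂/(k₂−k₁)].
= (2.26/0.920)^(0.920/(0.920−2.26)) = (2.457)^(-0.6866) = 0.5395.
C_{D,max} = 0.5395×2.93 = 1.58 kmol/m³.

1.58 kmol/m³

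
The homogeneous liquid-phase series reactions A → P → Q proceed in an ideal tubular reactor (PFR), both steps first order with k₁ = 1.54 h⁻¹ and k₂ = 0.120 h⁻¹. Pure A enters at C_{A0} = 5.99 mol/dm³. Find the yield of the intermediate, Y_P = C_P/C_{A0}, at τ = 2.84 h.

0.758

The intermediate concentration in a first-order A→B→C sequence is C_P = k₁C_{A0}(e^(−k₁τ) − e^(−k₂τ))/(k₂−k₁).
e^(−k₁τ) = e^(−1.54×2.84) = e^(−4.374) = 0.01261; e^(−k₂τ) = e^(−0.3408) = 0.7112.
C_P = 1.54×5.99/(0.120−1.54) × (0.01261−0.7112) = (-6.496)×(-0.6986) = 4.538 mol/dm³.
Y_P = C_P/C_{A0} = 4.538/5.99 = 0.758.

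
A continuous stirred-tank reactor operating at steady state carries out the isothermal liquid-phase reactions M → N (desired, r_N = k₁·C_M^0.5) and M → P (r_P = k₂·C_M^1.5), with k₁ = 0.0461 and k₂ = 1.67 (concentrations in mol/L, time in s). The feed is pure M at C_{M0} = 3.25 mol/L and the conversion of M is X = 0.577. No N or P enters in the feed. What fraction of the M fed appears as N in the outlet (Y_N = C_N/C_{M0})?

0.0114

Exit C_M = C_{M0}(1−X) = 3.25×0.423 = 1.375 mol/L.
In a CSTR the entire volume is at exit conditions, so r_N = 0.0461×1.375^0.5 = 0.05405 and r_P = 1.67×1.375^1.5 = 2.692.
Fraction of consumed M going to N: r_N/(r_N+r_P) = 0.01968.
C_N = 0.01968·C_{M0}·X = 0.01968×3.25×0.577 = 0.0369 mol/L; Y_N = C_N/C_{M0} = 0.0114.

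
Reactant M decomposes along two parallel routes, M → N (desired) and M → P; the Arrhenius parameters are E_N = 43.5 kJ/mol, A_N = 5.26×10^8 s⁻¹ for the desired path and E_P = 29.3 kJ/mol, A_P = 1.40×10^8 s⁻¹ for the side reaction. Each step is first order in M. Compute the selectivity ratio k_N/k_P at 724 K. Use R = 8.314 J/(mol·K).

Since both paths have the same order in M, the concentration cancels and S_{N/P} = k_N/k_P = (A_N/A_P)·exp[(E_P−E_N)/(RT)].
(E_P−E_N)/(RT) = (29.3−43.5)×10³/(8.314×724) = -14200/6019 = -2.359.
k_N/k_P = (5.26×10^8/1.40×10^8)·exp(-2.359) = 3.757 × 0.09451 = 0.355.
Since E_N > E_P, raising the temperature improves selectivity toward N.

0.355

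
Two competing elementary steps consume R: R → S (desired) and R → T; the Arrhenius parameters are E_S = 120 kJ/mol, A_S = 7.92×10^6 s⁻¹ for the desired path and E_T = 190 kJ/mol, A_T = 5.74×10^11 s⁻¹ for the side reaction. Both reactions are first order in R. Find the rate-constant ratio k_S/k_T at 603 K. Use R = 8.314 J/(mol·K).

With equal orders, S_{S/T} = k_S/k_T = (A_S/A_T)·exp[(E_T−E_S)/(RT)].
(E_T−E_S)/(RT) = (190−120)×10³/(8.314×603) = 70000/5013 = 13.96.
k_S/k_T = (7.92×10^6/5.74×10^11)·exp(13.96) = 1.380×10^-5 × 1.159×10^6 = 16.0.

16.0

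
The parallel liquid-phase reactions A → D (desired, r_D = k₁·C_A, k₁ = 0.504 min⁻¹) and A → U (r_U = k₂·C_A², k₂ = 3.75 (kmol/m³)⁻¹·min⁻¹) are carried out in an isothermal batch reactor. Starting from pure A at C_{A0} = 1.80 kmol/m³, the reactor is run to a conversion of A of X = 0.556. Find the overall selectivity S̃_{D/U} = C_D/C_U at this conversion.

C_A = C_{A0}(1−X) = 0.7992 kmol/m³.
Along a PFR/batch, dC_D/dC_A = −r_D/(r_D+r_U) = −k₁/(k₁+k₂·C_A).
Integrating from C_{A0} to C_A: C_D = (0.504/3.75)·ln[(0.504+3.75·1.80)/(0.504+3.75·0.799)] = 0.1344·ln(7.254/3.501) = 0.09791 kmol/m³.
C_U = (C_{A0}−C_A)−C_D = 0.9029 kmol/m³; S̃_{D/U} = 0.09791/0.9029 = 0.108.

0.108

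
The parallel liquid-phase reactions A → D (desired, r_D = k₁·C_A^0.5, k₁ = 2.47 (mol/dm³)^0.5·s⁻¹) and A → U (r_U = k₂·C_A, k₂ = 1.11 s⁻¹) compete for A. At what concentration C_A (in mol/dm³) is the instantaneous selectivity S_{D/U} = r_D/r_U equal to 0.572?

S_{D/U} = (k₁/k₂)·C_A^-0.5 ⇒ C_A = (S·k₂/k₁)^(-2).
= (0.572×1.11/2.47)^(-2) = (0.2571)^(-2) = 15.1 mol/dm³.

15.1 mol/dm³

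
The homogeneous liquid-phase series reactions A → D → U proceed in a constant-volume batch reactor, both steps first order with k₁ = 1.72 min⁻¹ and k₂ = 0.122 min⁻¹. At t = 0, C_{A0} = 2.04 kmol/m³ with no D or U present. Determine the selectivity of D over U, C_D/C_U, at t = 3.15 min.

Solving the coupled first-order balances gives C_D(t) = [k₁/(k₂−k₁)]·C_{A0}·(e^(−k₁t) − e^(−k₂t)).
e^(−k₁t) = e^(−1.72×3.15) = e^(−5.418) = 0.004436; e^(−k₂t) = e^(−0.3843) = 0.6809.
C_D = 1.72×2.04/(0.122−1.72) × (0.004436−0.6809) = (-2.196)×(-0.6765) = 1.485 kmol/m³.
C_A = C_{A0}e^(−k₁t) = 0.009049 kmol/m³, so C_U = C_{A0}−C_A−C_D = 0.5455 kmol/m³; C_D/C_U = 2.72.

2.72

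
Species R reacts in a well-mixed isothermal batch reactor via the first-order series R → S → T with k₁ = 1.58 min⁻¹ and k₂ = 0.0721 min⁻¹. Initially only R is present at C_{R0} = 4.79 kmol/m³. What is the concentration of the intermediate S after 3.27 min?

3.94 kmol/m³

The intermediate concentration in a first-order A→B→C sequence is C_S = k₁C_{R0}(e^(−k₁t) − e^(−k₂t))/(k₂−k₁).
e^(−k₁t) = e^(−1.58×3.27) = e^(−5.167) = 0.005704; e^(−k₂t) = e^(−0.2358) = 0.7900.
C_S = 1.58×4.79/(0.0721−1.58) × (0.005704−0.7900) = (-5.019)×(-0.7843) = 3.936 kmol/m³.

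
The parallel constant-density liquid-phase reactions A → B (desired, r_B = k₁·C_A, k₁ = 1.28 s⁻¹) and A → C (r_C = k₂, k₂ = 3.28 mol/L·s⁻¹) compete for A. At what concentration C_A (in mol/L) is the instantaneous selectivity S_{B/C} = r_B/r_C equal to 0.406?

1.04 mol/L

S_{B/C} = (k₁/k₂)·C_A ⇒ C_A = S·k₂/k₁.
= 0.406×3.28/1.28 = 1.04 mol/L.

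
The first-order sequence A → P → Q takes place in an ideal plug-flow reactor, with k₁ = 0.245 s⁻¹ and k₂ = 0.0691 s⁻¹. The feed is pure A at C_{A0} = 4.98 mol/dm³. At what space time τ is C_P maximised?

The intermediate peaks when r₁ = r₂, i.e. k₁e^(−k₁τ) = k₂e^(−k₂τ), giving τ_opt = ln(k₂/k₁)/(k₂−k₁).
= ln(0.0691/0.245)/(0.0691−0.245) = ln(0.2820)/-0.1759 = -1.266/-0.1759 = 7.20 s.

7.20 s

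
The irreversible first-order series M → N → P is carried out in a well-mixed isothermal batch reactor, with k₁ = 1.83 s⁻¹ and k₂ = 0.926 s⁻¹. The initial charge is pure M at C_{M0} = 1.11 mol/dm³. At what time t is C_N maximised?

0.754 s

For first-order series the maximum of C_N occurs at t_opt = ln(k₂/k₁)/(k₂−k₁).
= ln(0.926/1.83)/(0.926−1.83) = ln(0.5060)/-0.9040 = -0.6812/-0.9040 = 0.754 s.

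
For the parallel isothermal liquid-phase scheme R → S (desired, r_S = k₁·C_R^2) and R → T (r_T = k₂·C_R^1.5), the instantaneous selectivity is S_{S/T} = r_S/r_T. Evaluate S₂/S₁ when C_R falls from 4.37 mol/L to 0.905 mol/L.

S_{S/T} = (k₁/k₂)·C_R^0.5, so S₂/S₁ = (C_{R,2}/C_{R,1})^0.5.
= (0.905/4.37)^0.5 = (0.2071)^0.5 = 0.455.

0.455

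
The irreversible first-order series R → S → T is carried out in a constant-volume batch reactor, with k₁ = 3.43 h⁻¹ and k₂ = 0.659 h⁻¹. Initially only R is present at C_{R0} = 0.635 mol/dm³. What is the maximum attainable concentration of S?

0.429 mol/dm³

At the optimum, C_{S,max}/C_{R0} = (k₁/k₂)^[k₂/(k₂−k₁)].
= (3.43/0.659)^(0.659/(0.659−3.43)) = (5.205)^(-0.2378) = 0.6755.
C_{S,max} = 0.6755×0.635 = 0.429 mol/dm³.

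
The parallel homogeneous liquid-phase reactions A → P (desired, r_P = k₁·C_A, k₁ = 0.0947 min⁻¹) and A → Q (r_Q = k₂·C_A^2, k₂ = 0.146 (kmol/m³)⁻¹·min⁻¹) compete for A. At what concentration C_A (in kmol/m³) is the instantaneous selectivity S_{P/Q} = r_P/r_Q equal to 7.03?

0.0923 kmol/m³

S_{P/Q} = (k₁/k₂)·C_A⁻¹ ⇒ C_A = (S·k₂/k₁)^(-1).
= (7.03×0.146/0.0947)^(-1) = (10.84)^(-1) = 0.0923 kmol/m³.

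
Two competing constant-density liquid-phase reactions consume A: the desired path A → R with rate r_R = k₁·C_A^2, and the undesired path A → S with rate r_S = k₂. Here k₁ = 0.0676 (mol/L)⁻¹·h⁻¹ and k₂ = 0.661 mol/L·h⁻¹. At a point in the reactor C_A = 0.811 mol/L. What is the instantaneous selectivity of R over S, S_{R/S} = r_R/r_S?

0.0673

S_{R/S} = r_R/r_S = (k₁·C_A^2)/(k₂) = (k₁/k₂)·C_A^2.
= (0.0676×0.8110^2) / (0.661) = 0.04446/0.6610 = 0.0673.
Since the desired path is higher order in A, keeping C_A high (PFR or concentrated feed) favours R.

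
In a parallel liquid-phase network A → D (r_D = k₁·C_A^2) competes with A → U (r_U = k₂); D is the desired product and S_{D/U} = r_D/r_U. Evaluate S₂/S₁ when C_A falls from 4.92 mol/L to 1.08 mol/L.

0.0482

S_{D/U} = (k₁/k₂)·C_A^2, so S₂/S₁ = (C_{A,2}/C_{A,1})^2.
= (1.08/4.92)^2 = (0.2195)^2 = 0.0482.
Selectivity toward D falls as C_A falls — high-concentration operation is favoured.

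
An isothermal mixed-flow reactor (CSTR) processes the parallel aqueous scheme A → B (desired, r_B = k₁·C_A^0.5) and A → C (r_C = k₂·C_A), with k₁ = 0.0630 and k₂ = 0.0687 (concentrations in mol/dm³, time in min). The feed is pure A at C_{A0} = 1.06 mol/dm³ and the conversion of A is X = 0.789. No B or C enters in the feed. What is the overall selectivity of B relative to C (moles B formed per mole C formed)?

1.94

Exit C_A = C_{A0}(1−X) = 1.06×0.211 = 0.2237 mol/dm³.
In a CSTR the entire volume is at exit conditions, so r_B = 0.0630×0.2237^0.5 = 0.02979 and r_C = 0.0687×0.2237 = 0.01537.
Overall selectivity = C_B/C_C = r_Bτ/(r_Cτ) = r_B/r_C = 1.94.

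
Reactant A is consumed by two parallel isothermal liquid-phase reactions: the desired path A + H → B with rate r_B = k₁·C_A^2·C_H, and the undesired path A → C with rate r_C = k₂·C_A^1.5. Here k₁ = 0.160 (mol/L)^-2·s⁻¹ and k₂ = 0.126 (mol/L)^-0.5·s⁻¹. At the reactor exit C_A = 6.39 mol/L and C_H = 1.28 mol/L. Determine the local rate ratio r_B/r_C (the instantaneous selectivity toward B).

4.11

S_{B/C} = r_B/r_C = (k₁·C_A^2·C_H)/(k₂·C_A^1.5) = (k₁/k₂)·C_A^0.5·C_H.
= (0.160×6.390^2×1.280) / (0.126×6.390^1.5) = 8.362/2.035 = 4.11.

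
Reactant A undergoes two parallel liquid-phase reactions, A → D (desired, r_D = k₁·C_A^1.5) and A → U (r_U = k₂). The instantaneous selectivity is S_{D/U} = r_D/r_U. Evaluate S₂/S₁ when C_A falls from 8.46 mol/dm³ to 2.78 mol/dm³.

0.188

S_{D/U} = (k₁/k₂)·C_A^1.5, so S₂/S₁ = (C_{A,2}/C_{A,1})^1.5.
= (2.78/8.46)^1.5 = (0.3286)^1.5 = 0.188.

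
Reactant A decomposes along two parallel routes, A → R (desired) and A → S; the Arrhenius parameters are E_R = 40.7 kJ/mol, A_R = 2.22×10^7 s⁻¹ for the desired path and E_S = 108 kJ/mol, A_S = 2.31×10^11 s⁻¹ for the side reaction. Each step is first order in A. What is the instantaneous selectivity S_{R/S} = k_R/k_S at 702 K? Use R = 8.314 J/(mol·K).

9.79

k_R/k_S = (A_R/A_S)·exp[−(E_R−E_S)/(RT)] = (A_R/A_S)·exp[(E_S−E_R)/(RT)].
(E_S−E_R)/(RT) = (108−40.7)×10³/(8.314×702) = 67300/5836 = 11.53.
k_R/k_S = (2.22×10^7/2.31×10^11)·exp(11.53) = 9.610×10^-5 × 1.018×10^5 = 9.79.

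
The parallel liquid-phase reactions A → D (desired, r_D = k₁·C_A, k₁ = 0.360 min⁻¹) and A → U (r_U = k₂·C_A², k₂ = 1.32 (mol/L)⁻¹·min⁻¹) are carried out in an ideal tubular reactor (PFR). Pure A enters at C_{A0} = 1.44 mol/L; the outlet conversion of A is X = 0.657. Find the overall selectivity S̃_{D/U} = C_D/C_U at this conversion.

C_A = C_{A0}(1−X) = 0.4939 mol/L.
Along a PFR/batch, dC_D/dC_A = −r_D/(r_D+r_U) = −k₁/(k₁+k₂·C_A).
Integrating from C_{A0} to C_A: C_D = (0.360/1.32)·ln[(0.360+1.32·1.44)/(0.360+1.32·0.494)] = 0.2727·ln(2.261/1.012) = 0.2192 mol/L.
C_U = (C_{A0}−C_A)−C_D = 0.7269 mol/L; S̃_{D/U} = 0.2192/0.7269 = 0.302.

0.302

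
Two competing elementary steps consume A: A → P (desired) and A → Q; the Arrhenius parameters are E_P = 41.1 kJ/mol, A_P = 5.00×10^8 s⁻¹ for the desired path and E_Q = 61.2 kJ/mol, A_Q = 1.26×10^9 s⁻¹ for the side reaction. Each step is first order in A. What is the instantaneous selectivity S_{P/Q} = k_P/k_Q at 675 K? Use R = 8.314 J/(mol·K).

14.3

k_P/k_Q = (A_P/A_Q)·exp[−(E_P−E_Q)/(RT)] = (A_P/A_Q)·exp[(E_Q−E_P)/(RT)].
(E_Q−E_P)/(RT) = (61.2−41.1)×10³/(8.314×675) = 20100/5612 = 3.582.
k_P/k_Q = (5.00×10^8/1.26×10^9)·exp(3.582) = 0.3968 × 35.93 = 14.3.
Since E_P < E_Q, lowering the temperature improves selectivity toward P.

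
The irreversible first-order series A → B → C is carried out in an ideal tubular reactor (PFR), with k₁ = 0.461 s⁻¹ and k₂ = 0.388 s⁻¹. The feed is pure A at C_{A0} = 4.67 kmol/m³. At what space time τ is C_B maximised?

Setting dC_B/dτ = 0 gives τ_opt = ln(k₂/k₁)/(k₂−k₁).
= ln(0.388/0.461)/(0.388−0.461) = ln(0.8416)/-0.07300 = -0.1724/-0.07300 = 2.36 s.

2.36 s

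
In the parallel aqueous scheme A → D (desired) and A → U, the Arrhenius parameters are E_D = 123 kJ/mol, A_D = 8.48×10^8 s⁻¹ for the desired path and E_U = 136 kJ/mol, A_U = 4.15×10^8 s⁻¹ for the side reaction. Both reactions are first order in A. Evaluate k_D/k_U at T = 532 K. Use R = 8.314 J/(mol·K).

38.6

Since both paths have the same order in A, the concentration cancels and S_{D/U} = k_D/k_U = (A_D/A_U)·exp[(E_U−E_D)/(RT)].
(E_U−E_D)/(RT) = (136−123)×10³/(8.314×532) = 13000/4423 = 2.939.
k_D/k_U = (8.48×10^8/4.15×10^8)·exp(2.939) = 2.043 × 18.90 = 38.6.
Since E_D < E_U, lowering the temperature improves selectivity toward D.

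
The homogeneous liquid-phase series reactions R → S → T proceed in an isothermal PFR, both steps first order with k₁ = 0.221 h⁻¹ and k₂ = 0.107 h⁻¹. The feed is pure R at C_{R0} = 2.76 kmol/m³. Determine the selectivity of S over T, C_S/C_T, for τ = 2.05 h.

8.13

The intermediate concentration in a first-order A→B→C sequence is C_S = k₁C_{R0}(e^(−k₁τ) − e^(−k₂τ))/(k₂−k₁).
e^(−k₁τ) = e^(−0.221×2.05) = e^(−0.4530) = 0.6357; e^(−k₂τ) = e^(−0.2193) = 0.8030.
C_S = 0.221×2.76/(0.107−0.221) × (0.6357−0.8030) = (-5.351)×(-0.1674) = 0.8954 kmol/m³.
C_R = C_{R0}e^(−k₁τ) = 1.754 kmol/m³, so C_T = C_{R0}−C_R−C_S = 0.1101 kmol/m³; C_S/C_T = 8.13.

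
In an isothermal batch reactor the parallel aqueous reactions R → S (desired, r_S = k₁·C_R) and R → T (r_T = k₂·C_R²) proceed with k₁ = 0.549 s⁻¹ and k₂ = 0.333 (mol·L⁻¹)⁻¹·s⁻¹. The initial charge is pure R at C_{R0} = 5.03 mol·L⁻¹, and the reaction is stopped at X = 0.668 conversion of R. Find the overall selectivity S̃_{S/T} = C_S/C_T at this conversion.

0.522

C_R = C_{R0}(1−X) = 1.670 mol·L⁻¹.
Along a PFR/batch, dC_S/dC_R = −r_S/(r_S+r_T) = −k₁/(k₁+k₂·C_R).
Integrating from C_{R0} to C_R: C_S = (0.549/0.333)·ln[(0.549+0.333·5.03)/(0.549+0.333·1.67)] = 1.649·ln(2.224/1.105) = 1.153 mol·L⁻¹.
C_T = (C_{R0}−C_R)−C_S = 2.207 mol·L⁻¹; S̃_{S/T} = 1.153/2.207 = 0.522.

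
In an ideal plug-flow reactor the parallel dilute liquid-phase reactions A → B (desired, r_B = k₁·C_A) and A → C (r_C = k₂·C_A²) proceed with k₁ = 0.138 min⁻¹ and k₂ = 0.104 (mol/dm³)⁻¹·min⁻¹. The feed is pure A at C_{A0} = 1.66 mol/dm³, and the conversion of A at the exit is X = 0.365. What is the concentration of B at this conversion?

C_A = C_{A0}(1−X) = 1.054 mol/dm³.
Along a PFR/batch, dC_B/dC_A = −r_B/(r_B+r_C) = −k₁/(k₁+k₂·C_A).
Integrating from C_{A0} to C_A: C_B = (0.138/0.104)·ln[(0.138+0.104·1.66)/(0.138+0.104·1.05)] = 1.327·ln(0.3106/0.2476) = 0.3008 mol/dm³.

0.301 mol/dm³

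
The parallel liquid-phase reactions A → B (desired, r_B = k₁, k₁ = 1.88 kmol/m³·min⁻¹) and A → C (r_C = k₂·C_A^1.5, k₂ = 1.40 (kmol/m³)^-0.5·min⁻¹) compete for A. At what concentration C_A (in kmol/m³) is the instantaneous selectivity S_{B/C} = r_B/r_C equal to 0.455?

2.06 kmol/m³

S_{B/C} = (k₁/k₂)·C_A^-1.5 ⇒ C_A = (S·k₂/k₁)^(1/(-1.5)).
= (0.455×1.40/1.88)^(-0.6667) = (0.3388)^(-0.6667) = 2.06 kmol/m³.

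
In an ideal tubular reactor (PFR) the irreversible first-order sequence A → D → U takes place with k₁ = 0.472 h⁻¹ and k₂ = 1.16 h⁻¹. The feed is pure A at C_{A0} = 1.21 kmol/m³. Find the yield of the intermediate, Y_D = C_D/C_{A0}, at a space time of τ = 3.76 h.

For first-order series with pure A initially, C_D(τ) = k₁C_{A0}/(k₂−k₁)·(e^(−k₁τ) − e^(−k₂τ)).
e^(−k₁τ) = e^(−0.472×3.76) = e^(−1.775) = 0.1695; e^(−k₂τ) = e^(−4.362) = 0.01276.
C_D = 0.472×1.21/(1.16−0.472) × (0.1695−0.01276) = 0.8301×0.1568 = 0.1301 kmol/m³.
Y_D = C_D/C_{A0} = 0.1301/1.21 = 0.108.

0.108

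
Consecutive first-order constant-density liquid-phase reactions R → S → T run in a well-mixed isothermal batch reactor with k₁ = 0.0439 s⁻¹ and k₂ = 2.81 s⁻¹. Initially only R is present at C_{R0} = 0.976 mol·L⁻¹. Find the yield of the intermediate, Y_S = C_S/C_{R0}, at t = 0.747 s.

0.0134

The intermediate concentration in a first-order A→B→C sequence is C_S = k₁C_{R0}(e^(−k₁t) − e^(−k₂t))/(k₂−k₁).
e^(−k₁t) = e^(−0.0439×0.747) = e^(−0.03279) = 0.9677; e^(−k₂t) = e^(−2.099) = 0.1226.
C_S = 0.0439×0.976/(2.81−0.0439) × (0.9677−0.1226) = 0.01549×0.8452 = 0.01309 mol·L⁻¹.
Y_S = C_S/C_{R0} = 0.01309/0.976 = 0.0134.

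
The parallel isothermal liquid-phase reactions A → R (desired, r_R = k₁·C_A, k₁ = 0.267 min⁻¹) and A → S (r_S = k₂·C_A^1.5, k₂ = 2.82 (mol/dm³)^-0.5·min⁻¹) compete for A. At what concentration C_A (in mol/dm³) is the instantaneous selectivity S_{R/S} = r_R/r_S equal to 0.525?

S_{R/S} = (k₁/k₂)·C_A^-0.5 ⇒ C_A = (S·k₂/k₁)^(-2).
= (0.525×2.82/0.267)^(-2) = (5.545)^(-2) = 0.0325 mol/dm³.

0.0325 mol/dm³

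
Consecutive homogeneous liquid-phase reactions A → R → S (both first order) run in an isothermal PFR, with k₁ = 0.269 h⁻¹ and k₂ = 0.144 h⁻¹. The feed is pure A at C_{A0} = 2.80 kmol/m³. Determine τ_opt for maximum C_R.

The intermediate peaks when r₁ = r₂, i.e. k₁e^(−k₁τ) = k₂e^(−k₂τ), giving τ_opt = ln(k₂/k₁)/(k₂−k₁).
= ln(0.144/0.269)/(0.144−0.269) = ln(0.5353)/-0.1250 = -0.6249/-0.1250 = 5.00 h.

5.00 h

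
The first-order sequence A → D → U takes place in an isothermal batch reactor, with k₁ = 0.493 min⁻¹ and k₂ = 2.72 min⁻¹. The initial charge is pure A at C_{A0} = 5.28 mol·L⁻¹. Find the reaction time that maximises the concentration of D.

0.767 min

The intermediate peaks when r₁ = r₂, i.e. k₁e^(−k₁t) = k₂e^(−k₂t), giving t_opt = ln(k₂/k₁)/(k₂−k₁).
= ln(2.72/0.493)/(2.72−0.493) = ln(5.517)/2.227 = 1.708/2.227 = 0.767 min.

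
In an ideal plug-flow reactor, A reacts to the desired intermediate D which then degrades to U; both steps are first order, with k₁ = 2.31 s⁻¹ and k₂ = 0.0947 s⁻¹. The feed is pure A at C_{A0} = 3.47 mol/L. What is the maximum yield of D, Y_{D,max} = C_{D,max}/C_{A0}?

At the optimum, C_{D,max}/C_{A0} = (k₁/k₂)^[k₂/(k₂−k₁)].
= (2.31/0.0947)^(0.0947/(0.0947−2.31)) = (24.39)^(-0.04275) = 0.8724.

0.872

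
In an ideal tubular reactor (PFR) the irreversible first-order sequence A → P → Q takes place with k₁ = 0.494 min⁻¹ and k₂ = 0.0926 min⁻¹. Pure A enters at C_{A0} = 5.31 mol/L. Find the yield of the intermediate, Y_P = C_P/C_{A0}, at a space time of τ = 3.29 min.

The intermediate concentration in a first-order A→B→C sequence is C_P = k₁C_{A0}(e^(−k₁τ) − e^(−k₂τ))/(k₂−k₁).
e^(−k₁τ) = e^(−0.494×3.29) = e^(−1.625) = 0.1969; e^(−k₂τ) = e^(−0.3047) = 0.7374.
C_P = 0.494×5.31/(0.0926−0.494) × (0.1969−0.7374) = (-6.535)×(-0.5405) = 3.532 mol/L.
Y_P = C_P/C_{A0} = 3.532/5.31 = 0.665.

0.665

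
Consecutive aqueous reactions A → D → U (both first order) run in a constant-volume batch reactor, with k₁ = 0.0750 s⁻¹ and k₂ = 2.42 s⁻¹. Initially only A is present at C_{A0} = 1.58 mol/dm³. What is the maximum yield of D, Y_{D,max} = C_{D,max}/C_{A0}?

0.0277

Evaluating C_D at t_opt = ln(k₂/k₁)/(k₂−k₁) gives C_{D,max}/C_{A0} = (k₁/k₂)^[k₂/(k₂−k₁)].
= (0.0750/2.42)^(2.42/(2.42−0.0750)) = (0.03099)^(1.032) = 0.02773.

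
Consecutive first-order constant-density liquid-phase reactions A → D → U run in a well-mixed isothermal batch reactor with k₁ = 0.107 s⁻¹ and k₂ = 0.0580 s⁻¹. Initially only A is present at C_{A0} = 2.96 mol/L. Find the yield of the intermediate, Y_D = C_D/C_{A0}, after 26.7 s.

0.339

Solving the coupled first-order balances gives C_D(t) = [k₁/(k₂−k₁)]·C_{A0}·(e^(−k₁t) − e^(−k₂t)).
e^(−k₁t) = e^(−0.107×26.7) = e^(−2.857) = 0.05745; e^(−k₂t) = e^(−1.549) = 0.2125.
C_D = 0.107×2.96/(0.0580−0.107) × (0.05745−0.2125) = (-6.464)×(-0.1551) = 1.003 mol/L.
Y_D = C_D/C_{A0} = 1.003/2.96 = 0.339.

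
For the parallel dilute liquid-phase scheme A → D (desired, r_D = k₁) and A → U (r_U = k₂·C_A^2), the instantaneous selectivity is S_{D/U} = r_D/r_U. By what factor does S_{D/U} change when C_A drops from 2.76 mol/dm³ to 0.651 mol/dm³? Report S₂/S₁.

S_{D/U} = (k₁/k₂)·C_A^-2, so S₂/S₁ = (C_{A,2}/C_{A,1})^-2.
= (0.651/2.76)^(-2) = (0.2359)^(-2) = 18.0.

18.0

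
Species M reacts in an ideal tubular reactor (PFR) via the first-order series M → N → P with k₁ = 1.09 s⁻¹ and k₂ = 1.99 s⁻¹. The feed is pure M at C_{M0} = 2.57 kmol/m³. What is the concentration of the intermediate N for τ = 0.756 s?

For first-order series with pure M initially, C_N(τ) = k₁C_{M0}/(k₂−k₁)·(e^(−k₁τ) − e^(−k₂τ)).
e^(−k₁τ) = e^(−1.09×0.756) = e^(−0.8240) = 0.4387; e^(−k₂τ) = e^(−1.504) = 0.2221.
C_N = 1.09×2.57/(1.99−1.09) × (0.4387−0.2221) = 3.113×0.2165 = 0.6739 kmol/m³.

0.674 kmol/m³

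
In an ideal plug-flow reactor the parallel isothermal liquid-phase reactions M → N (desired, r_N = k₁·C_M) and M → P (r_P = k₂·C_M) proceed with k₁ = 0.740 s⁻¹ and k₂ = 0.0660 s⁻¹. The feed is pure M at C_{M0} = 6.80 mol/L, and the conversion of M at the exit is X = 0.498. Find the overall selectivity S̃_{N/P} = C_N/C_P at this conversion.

C_M = C_{M0}(1−X) = 3.414 mol/L.
Both paths are first order in M, so the instantaneous fraction to N is constant: dC_N/d(−C_M) = k₁/(k₁+k₂) = 0.9181.
C_N = 0.9181·(C_{M0}−C_M) = 0.9181×3.386 = 3.11 mol/L.
C_P = (C_{M0}−C_M)−C_N = 0.2773 mol/L; S̃_{N/P} = 3.109/0.2773 = 11.2.

11.2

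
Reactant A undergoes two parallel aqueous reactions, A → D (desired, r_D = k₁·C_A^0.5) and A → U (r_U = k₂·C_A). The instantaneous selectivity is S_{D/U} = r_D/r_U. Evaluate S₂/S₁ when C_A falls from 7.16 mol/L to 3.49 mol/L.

1.43

S_{D/U} = (k₁/k₂)·C_A^-0.5, so S₂/S₁ = (C_{A,2}/C_{A,1})^-0.5.
= (3.49/7.16)^(-0.5) = (0.4874)^(-0.5) = 1.43.
Selectivity toward D rises as C_A falls — low-concentration operation is favoured.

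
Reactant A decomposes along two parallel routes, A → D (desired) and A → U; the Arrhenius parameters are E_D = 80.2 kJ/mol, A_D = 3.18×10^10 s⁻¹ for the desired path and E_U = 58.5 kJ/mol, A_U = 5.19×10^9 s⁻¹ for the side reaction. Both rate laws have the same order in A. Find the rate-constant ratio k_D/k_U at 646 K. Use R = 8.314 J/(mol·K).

0.108

With equal orders, S_{D/U} = k_D/k_U = (A_D/A_U)·exp[(E_U−E_D)/(RT)].
(E_U−E_D)/(RT) = (58.5−80.2)×10³/(8.314×646) = -21700/5371 = -4.040.
k_D/k_U = (3.18×10^10/5.19×10^9)·exp(-4.040) = 6.127 × 0.01759 = 0.108.
Since E_D > E_U, raising the temperature improves selectivity toward D.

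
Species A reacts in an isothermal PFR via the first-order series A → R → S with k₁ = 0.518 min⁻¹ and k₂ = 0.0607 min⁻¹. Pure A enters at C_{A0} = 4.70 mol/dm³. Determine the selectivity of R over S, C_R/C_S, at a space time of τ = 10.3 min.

1.52

For first-order series with pure A initially, C_R(τ) = k₁C_{A0}/(k₂−k₁)·(e^(−k₁τ) − e^(−k₂τ)).
e^(−k₁τ) = e^(−0.518×10.3) = e^(−5.335) = 0.004818; e^(−k₂τ) = e^(−0.6252) = 0.5351.
C_R = 0.518×4.70/(0.0607−0.518) × (0.004818−0.5351) = (-5.324)×(-0.5303) = 2.823 mol/dm³.
C_A = C_{A0}e^(−k₁τ) = 0.02264 mol/dm³, so C_S = C_{A0}−C_A−C_R = 1.854 mol/dm³; C_R/C_S = 1.52.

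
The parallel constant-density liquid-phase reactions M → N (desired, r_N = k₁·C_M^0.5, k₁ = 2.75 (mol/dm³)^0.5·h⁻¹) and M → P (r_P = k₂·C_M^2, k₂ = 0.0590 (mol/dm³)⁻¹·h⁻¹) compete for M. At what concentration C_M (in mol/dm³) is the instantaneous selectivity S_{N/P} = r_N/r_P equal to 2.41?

S_{N/P} = (k₁/k₂)·C_M^-1.5 ⇒ C_M = (S·k₂/k₁)^(1/(-1.5)).
= (2.41×0.0590/2.75)^(-0.6667) = (0.05171)^(-0.6667) = 7.21 mol/dm³.

7.21 mol/dm³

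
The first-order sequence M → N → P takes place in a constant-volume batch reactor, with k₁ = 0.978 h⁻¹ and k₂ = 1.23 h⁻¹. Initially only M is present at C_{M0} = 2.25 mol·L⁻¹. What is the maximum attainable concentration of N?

0.735 mol·L⁻¹

Evaluating C_N at t_opt = ln(k₂/k₁)/(k₂−k₁) gives C_{N,max}/C_{M0} = (k₁/k₂)^[k₂/(k₂−k₁)].
= (0.978/1.23)^(1.23/(1.23−0.978)) = (0.7951)^(4.881) = 0.3266.
C_{N,max} = 0.3266×2.25 = 0.735 mol·L⁻¹.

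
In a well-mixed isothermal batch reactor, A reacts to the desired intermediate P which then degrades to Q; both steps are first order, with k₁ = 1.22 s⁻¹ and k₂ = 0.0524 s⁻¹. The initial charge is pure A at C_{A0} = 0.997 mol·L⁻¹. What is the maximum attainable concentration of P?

For a first-order series the maximum intermediate yield is C_{P,max}/C_{A0} = (k₁/k₂)^[k₂/(k₂−k₁)].
= (1.22/0.0524)^(0.0524/(0.0524−1.22)) = (23.28)^(-0.04488) = 0.8683.
C_{P,max} = 0.8683×0.997 = 0.866 mol·L⁻¹.

0.866 mol·L⁻¹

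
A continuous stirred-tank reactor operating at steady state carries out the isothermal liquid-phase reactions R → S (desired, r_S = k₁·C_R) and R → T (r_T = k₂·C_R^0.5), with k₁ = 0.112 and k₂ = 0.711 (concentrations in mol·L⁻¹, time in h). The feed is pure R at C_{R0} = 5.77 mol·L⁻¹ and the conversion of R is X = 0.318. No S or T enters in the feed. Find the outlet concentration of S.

Exit C_R = C_{R0}(1−X) = 5.77×0.682 = 3.935 mol·L⁻¹.
In a CSTR the entire volume is at exit conditions, so r_S = 0.112×3.935 = 0.4407 and r_T = 0.711×3.935^0.5 = 1.410.
Fraction of consumed R going to S: r_S/(r_S+r_T) = 0.2381.
C_S = 0.2381·C_{R0}·X = 0.2381×5.77×0.318 = 0.437 mol·L⁻¹.

0.437 mol·L⁻¹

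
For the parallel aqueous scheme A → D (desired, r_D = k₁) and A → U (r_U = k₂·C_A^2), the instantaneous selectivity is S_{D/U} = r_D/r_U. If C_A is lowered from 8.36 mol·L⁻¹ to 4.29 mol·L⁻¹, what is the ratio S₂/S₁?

S_{D/U} = (k₁/k₂)·C_A^-2, so S₂/S₁ = (C_{A,2}/C_{A,1})^-2.
= (4.29/8.36)^(-2) = (0.5132)^(-2) = 3.80.
Selectivity toward D rises as C_A falls — low-concentration operation is favoured.

3.80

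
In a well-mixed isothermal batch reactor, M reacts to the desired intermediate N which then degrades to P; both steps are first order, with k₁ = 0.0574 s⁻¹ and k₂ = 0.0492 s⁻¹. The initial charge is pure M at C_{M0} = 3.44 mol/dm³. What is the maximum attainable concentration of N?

At the optimum, C_{N,max}/C_{M0} = (k₁/k₂)^[k₂/(k₂−k₁)].
= (0.0574/0.0492)^(0.0492/(0.0492−0.0574)) = (1.167)^(-6.000) = 0.3966.
C_{N,max} = 0.3966×3.44 = 1.36 mol/dm³.

1.36 mol/dm³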